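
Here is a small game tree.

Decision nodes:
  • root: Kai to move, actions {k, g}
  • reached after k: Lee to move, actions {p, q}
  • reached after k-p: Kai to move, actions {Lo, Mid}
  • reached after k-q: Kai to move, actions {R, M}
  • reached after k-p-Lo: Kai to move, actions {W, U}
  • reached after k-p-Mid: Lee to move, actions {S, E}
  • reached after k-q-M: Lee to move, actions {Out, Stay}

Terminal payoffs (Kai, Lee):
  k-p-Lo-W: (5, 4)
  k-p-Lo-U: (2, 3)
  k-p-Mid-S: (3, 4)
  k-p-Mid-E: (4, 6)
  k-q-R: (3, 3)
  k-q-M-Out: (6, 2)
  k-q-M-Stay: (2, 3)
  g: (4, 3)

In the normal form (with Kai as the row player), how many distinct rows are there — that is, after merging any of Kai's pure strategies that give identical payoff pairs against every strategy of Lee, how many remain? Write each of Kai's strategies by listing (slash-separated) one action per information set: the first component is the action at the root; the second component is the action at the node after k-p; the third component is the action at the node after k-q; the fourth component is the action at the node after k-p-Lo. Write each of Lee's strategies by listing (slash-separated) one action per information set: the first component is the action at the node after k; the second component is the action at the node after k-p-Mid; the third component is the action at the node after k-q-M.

Kai has 16 pure strategies: k/Lo/R/W, k/Lo/R/U, k/Lo/M/W, k/Lo/M/U, k/Mid/R/W, k/Mid/R/U, k/Mid/M/W, k/Mid/M/U, g/Lo/R/W, g/Lo/R/U, g/Lo/M/W, g/Lo/M/U, g/Mid/R/W, g/Mid/R/U, g/Mid/M/W, g/Mid/M/U. Columns: p/S/Out, p/S/Stay, p/E/Out, p/E/Stay, q/S/Out, q/S/Stay, q/E/Out, q/E/Stay.
{k/Lo/R/W} → row (5,4) (5,4) (5,4) (5,4) (3,3) (3,3) (3,3) (3,3)
{k/Lo/R/U} → row (2,3) (2,3) (2,3) (2,3) (3,3) (3,3) (3,3) (3,3)
{k/Lo/M/W} → row (5,4) (5,4) (5,4) (5,4) (6,2) (2,3) (6,2) (2,3)
{k/Lo/M/U} → row (2,3) (2,3) (2,3) (2,3) (6,2) (2,3) (6,2) (2,3)
{k/Mid/R/W, k/Mid/R/U} → row (3,4) (3,4) (4,6) (4,6) (3,3) (3,3) (3,3) (3,3)
{k/Mid/M/W, k/Mid/M/U} → row (3,4) (3,4) (4,6) (4,6) (6,2) (2,3) (6,2) (2,3)
{g/Lo/R/W, g/Lo/R/U, g/Lo/M/W, g/Lo/M/U, g/Mid/R/W, g/Mid/R/U, g/Mid/M/W, g/Mid/M/U} → row (4,3) (4,3) (4,3) (4,3) (4,3) (4,3) (4,3) (4,3)
That's 7 distinct rows out of 16 strategies.

7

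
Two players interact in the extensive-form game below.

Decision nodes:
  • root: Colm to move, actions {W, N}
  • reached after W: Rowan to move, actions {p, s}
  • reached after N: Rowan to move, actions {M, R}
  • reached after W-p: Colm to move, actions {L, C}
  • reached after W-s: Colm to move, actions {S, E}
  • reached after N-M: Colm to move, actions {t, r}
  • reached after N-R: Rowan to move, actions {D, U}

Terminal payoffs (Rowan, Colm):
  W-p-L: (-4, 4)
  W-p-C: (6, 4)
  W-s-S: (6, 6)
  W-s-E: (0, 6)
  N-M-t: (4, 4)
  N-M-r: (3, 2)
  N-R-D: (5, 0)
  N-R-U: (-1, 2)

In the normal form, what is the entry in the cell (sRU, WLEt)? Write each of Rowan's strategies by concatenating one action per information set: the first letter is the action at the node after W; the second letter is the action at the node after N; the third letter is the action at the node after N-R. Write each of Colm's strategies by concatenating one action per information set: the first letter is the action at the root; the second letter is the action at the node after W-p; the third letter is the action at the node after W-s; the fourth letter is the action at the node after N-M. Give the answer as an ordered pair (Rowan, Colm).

Trace the play path from the root:
  Colm plays W
  Rowan plays s at [W]
  Colm plays E at [W-s]
→ terminal payoff (0, 6).
(Rowan's choice at the node after N is never reached on this path, so it doesn't affect the outcome.)

(0, 6)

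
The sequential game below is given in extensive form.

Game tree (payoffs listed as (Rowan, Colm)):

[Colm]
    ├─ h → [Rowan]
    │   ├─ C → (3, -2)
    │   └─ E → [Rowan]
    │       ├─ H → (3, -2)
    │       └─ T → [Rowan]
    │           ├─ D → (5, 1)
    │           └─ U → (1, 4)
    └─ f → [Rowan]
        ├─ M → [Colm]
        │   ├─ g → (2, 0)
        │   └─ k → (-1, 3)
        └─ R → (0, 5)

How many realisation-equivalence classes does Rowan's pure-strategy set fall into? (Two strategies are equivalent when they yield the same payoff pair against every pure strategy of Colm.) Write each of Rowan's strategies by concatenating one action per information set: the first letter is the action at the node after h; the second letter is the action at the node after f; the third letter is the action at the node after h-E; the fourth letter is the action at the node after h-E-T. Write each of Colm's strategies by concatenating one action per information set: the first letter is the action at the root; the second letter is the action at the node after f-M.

6

Rowan has 16 pure strategies: CMHD, CMHU, CMTD, CMTU, CRHD, CRHU, CRTD, CRTU, EMHD, EMHU, EMTD, EMTU, ERHD, ERHU, ERTD, ERTU. Columns: hg, hk, fg, fk.
{CMHD, CMHU, CMTD, CMTU, EMHD, EMHU} → row (3,-2) (3,-2) (2,0) (-1,3)
{CRHD, CRHU, CRTD, CRTU, ERHD, ERHU} → row (3,-2) (3,-2) (0,5) (0,5)
{EMTD} → row (5,1) (5,1) (2,0) (-1,3)
{EMTU} → row (1,4) (1,4) (2,0) (-1,3)
{ERTD} → row (5,1) (5,1) (0,5) (0,5)
{ERTU} → row (1,4) (1,4) (0,5) (0,5)
That's 6 distinct rows out of 16 strategies.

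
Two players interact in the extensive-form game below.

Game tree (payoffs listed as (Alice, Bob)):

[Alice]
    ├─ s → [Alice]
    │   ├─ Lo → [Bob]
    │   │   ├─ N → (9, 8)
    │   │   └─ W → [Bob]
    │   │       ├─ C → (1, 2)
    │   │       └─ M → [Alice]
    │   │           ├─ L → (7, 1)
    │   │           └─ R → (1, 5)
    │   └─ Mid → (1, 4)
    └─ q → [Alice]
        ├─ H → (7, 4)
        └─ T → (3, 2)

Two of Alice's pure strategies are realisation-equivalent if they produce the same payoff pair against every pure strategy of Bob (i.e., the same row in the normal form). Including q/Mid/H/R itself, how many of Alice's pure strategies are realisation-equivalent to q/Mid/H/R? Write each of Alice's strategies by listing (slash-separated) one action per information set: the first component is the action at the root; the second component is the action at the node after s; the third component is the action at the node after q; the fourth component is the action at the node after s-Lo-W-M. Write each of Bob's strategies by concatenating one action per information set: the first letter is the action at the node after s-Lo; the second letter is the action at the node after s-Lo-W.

Row for q/Mid/H/R (columns NC, NM, WC, WM): (7,4) (7,4) (7,4) (7,4).
Under q/Mid/H/R, Alice's choice at the node after s and at the node after s-Lo-W-M can never be reached regardless of what Bob does, so varying those choices leaves every outcome unchanged.
Holding the reachable choices fixed and varying the unreachable ones freely already gives 2 × 2 = 4 equivalent strategies.
No other strategy reproduces this row, so those 4 are the full class: q/Lo/H/L, q/Lo/H/R, q/Mid/H/L, q/Mid/H/R.

4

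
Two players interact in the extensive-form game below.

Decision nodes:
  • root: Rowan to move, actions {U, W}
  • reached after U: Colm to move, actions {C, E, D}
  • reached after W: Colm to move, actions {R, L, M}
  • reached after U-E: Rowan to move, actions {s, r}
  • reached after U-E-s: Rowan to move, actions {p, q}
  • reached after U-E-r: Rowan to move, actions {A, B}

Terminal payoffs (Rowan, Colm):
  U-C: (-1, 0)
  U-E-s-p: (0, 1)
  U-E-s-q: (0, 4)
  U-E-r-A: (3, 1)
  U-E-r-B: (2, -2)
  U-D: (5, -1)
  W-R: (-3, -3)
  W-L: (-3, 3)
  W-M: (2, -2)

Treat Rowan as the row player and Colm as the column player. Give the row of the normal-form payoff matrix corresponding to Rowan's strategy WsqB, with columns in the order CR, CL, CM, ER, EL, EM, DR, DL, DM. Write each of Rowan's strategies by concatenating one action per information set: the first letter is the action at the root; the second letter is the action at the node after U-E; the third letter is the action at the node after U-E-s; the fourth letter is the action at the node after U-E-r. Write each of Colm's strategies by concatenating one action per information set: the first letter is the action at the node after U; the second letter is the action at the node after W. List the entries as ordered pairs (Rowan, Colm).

(-3,-3) (-3,3) (2,-2) (-3,-3) (-3,3) (2,-2) (-3,-3) (-3,3) (2,-2)

vs CR: Rowan plays W → Colm plays R at [W] → (-3, -3)
vs CL: Rowan plays W → Colm plays L at [W] → (-3, 3)
vs CM: Rowan plays W → Colm plays M at [W] → (2, -2)
vs ER: Rowan plays W → Colm plays R at [W] → (-3, -3)
vs EL: Rowan plays W → Colm plays L at [W] → (-3, 3)
vs EM: Rowan plays W → Colm plays M at [W] → (2, -2)
vs DR: Rowan plays W → Colm plays R at [W] → (-3, -3)
vs DL: Rowan plays W → Colm plays L at [W] → (-3, 3)
vs DM: Rowan plays W → Colm plays M at [W] → (2, -2)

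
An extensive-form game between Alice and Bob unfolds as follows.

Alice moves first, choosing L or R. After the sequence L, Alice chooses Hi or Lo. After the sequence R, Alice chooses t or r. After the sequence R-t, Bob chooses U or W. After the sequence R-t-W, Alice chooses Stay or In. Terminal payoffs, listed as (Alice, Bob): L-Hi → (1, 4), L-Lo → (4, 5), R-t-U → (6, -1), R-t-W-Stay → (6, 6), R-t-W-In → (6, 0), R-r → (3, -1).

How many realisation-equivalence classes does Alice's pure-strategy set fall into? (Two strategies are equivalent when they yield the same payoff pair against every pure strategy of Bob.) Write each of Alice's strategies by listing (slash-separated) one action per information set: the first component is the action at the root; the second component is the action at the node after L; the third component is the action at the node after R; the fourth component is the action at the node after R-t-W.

5

Alice has 16 pure strategies: L/Hi/t/Stay, L/Hi/t/In, L/Hi/r/Stay, L/Hi/r/In, L/Lo/t/Stay, L/Lo/t/In, L/Lo/r/Stay, L/Lo/r/In, R/Hi/t/Stay, R/Hi/t/In, R/Hi/r/Stay, R/Hi/r/In, R/Lo/t/Stay, R/Lo/t/In, R/Lo/r/Stay, R/Lo/r/In. Columns: U, W.
{L/Hi/t/Stay, L/Hi/t/In, L/Hi/r/Stay, L/Hi/r/In} → row (1,4) (1,4)
{L/Lo/t/Stay, L/Lo/t/In, L/Lo/r/Stay, L/Lo/r/In} → row (4,5) (4,5)
{R/Hi/t/Stay, R/Lo/t/Stay} → row (6,-1) (6,6)
{R/Hi/t/In, R/Lo/t/In} → row (6,-1) (6,0)
{R/Hi/r/Stay, R/Hi/r/In, R/Lo/r/Stay, R/Lo/r/In} → row (3,-1) (3,-1)
That's 5 distinct rows out of 16 strategies.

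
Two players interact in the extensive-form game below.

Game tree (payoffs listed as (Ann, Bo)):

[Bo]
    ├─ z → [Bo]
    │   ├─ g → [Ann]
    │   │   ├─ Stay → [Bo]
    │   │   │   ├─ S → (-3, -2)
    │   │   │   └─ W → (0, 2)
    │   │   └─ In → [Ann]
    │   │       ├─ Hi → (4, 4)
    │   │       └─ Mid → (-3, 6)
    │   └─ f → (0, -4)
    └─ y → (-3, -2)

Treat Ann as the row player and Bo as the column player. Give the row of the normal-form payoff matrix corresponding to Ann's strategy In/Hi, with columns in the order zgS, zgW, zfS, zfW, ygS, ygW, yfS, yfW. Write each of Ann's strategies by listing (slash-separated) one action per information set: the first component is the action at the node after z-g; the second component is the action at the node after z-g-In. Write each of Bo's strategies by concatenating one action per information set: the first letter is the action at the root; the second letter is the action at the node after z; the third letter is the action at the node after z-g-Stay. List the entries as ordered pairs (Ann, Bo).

vs zgS: Bo plays z → Bo plays g at [z] → Ann plays In at [z-g] → Ann plays Hi at [z-g-In] → (4, 4)
vs zgW: Bo plays z → Bo plays g at [z] → Ann plays In at [z-g] → Ann plays Hi at [z-g-In] → (4, 4)
vs zfS: Bo plays z → Bo plays f at [z] → (0, -4)
vs zfW: Bo plays z → Bo plays f at [z] → (0, -4)
vs ygS: Bo plays y → (-3, -2)
vs ygW: Bo plays y → (-3, -2)
vs yfS: Bo plays y → (-3, -2)
vs yfW: Bo plays y → (-3, -2)

(4,4) (4,4) (0,-4) (0,-4) (-3,-2) (-3,-2) (-3,-2) (-3,-2)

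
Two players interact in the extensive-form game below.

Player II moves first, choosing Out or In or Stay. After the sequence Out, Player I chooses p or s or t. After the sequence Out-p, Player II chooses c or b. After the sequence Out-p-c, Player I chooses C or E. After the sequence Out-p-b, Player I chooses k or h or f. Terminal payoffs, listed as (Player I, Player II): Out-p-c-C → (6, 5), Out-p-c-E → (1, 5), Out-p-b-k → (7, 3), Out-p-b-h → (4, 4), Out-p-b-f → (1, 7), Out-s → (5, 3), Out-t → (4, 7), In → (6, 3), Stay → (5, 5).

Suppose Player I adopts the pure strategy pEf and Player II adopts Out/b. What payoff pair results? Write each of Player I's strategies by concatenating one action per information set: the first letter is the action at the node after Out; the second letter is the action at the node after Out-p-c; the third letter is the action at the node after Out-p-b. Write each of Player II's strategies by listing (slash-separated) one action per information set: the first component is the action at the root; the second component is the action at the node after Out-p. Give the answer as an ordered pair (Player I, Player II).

(1, 7)

Trace the play path from the root:
  Player II plays Out
  Player I plays p at [Out]
  Player II plays b at [Out-p]
  Player I plays f at [Out-p-b]
→ terminal payoff (1, 7).
(Player I's choice at the node after Out-p-c is never reached on this path, so it doesn't affect the outcome.)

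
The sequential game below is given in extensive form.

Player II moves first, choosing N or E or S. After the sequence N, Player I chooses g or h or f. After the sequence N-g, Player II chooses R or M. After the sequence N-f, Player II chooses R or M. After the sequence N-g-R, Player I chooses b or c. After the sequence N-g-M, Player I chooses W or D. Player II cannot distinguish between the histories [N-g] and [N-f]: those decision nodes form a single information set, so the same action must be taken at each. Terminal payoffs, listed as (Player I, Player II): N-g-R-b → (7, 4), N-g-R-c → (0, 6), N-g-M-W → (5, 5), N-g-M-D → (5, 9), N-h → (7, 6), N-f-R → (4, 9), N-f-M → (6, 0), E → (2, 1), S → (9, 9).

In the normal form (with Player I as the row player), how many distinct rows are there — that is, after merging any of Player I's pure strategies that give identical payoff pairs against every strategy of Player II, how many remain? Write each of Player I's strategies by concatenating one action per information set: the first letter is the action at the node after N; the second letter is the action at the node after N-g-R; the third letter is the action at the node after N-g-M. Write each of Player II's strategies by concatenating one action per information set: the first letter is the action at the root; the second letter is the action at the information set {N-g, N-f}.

Player I has 12 pure strategies: gbW, gbD, gcW, gcD, hbW, hbD, hcW, hcD, fbW, fbD, fcW, fcD. Columns: NR, NM, ER, EM, SR, SM.
{gbW} → row (7,4) (5,5) (2,1) (2,1) (9,9) (9,9)
{gbD} → row (7,4) (5,9) (2,1) (2,1) (9,9) (9,9)
{gcW} → row (0,6) (5,5) (2,1) (2,1) (9,9) (9,9)
{gcD} → row (0,6) (5,9) (2,1) (2,1) (9,9) (9,9)
{hbW, hbD, hcW, hcD} → row (7,6) (7,6) (2,1) (2,1) (9,9) (9,9)
{fbW, fbD, fcW, fcD} → row (4,9) (6,0) (2,1) (2,1) (9,9) (9,9)
That's 6 distinct rows out of 12 strategies.

6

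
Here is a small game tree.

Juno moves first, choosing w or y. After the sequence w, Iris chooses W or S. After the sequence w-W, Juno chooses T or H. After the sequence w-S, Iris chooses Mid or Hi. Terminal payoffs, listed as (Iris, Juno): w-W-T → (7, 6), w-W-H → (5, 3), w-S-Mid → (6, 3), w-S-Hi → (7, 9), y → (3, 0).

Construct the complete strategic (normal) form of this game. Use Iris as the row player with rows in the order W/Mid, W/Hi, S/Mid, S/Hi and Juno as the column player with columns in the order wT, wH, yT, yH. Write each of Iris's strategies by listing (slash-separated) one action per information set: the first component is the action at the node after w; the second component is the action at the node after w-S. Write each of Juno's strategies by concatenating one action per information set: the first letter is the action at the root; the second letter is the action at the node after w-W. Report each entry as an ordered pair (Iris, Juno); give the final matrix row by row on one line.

W/Mid: (7,6) (5,3) (3,0) (3,0) | W/Hi: (7,6) (5,3) (3,0) (3,0) | S/Mid: (6,3) (6,3) (3,0) (3,0) | S/Hi: (7,9) (7,9) (3,0) (3,0)

            wT       wH       yT       yH
W/Mid    (7,6)    (5,3)    (3,0)    (3,0)
 W/Hi    (7,6)    (5,3)    (3,0)    (3,0)
S/Mid    (6,3)    (6,3)    (3,0)    (3,0)
 S/Hi    (7,9)    (7,9)    (3,0)    (3,0)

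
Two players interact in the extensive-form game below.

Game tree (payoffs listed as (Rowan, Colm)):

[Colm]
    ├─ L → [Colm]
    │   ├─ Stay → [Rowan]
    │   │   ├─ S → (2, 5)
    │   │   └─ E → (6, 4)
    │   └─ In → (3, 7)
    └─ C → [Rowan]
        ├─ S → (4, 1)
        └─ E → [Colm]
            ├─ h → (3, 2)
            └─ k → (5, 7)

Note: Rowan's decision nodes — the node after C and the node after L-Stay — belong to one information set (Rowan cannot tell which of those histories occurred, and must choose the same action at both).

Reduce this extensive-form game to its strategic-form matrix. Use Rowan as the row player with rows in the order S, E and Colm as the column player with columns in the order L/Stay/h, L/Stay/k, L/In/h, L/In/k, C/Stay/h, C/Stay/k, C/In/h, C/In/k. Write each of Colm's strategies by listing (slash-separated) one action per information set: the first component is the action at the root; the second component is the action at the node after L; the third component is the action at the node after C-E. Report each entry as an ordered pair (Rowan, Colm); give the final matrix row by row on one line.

Row S: L/Stay/h→(2,5), L/Stay/k→(2,5), L/In/h→(3,7), L/In/k→(3,7), C/Stay/h→(4,1), C/Stay/k→(4,1), C/In/h→(4,1), C/In/k→(4,1)
Row E: L/Stay/h→(6,4), L/Stay/k→(6,4), L/In/h→(3,7), L/In/k→(3,7), C/Stay/h→(3,2), C/Stay/k→(5,7), C/In/h→(3,2), C/In/k→(5,7)

S: (2,5) (2,5) (3,7) (3,7) (4,1) (4,1) (4,1) (4,1) | E: (6,4) (6,4) (3,7) (3,7) (3,2) (5,7) (3,2) (5,7)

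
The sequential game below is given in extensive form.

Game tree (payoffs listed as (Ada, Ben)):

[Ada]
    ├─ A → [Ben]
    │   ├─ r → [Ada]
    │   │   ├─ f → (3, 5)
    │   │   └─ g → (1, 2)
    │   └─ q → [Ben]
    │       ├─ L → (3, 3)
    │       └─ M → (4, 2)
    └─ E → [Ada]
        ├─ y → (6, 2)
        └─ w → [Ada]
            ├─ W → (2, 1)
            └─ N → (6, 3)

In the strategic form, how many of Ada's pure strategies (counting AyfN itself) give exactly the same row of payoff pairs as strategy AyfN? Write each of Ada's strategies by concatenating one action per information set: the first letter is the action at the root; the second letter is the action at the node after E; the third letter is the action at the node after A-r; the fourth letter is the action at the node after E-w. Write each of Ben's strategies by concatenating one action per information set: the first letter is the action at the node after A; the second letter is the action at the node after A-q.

Row for AyfN (columns rL, rM, qL, qM): (3,5) (3,5) (3,3) (4,2).
Under AyfN, Ada's choice at the node after E and at the node after E-w can never be reached regardless of what Ben does, so varying those choices leaves every outcome unchanged.
Holding the reachable choices fixed and varying the unreachable ones freely already gives 2 × 2 = 4 equivalent strategies.
No other strategy reproduces this row, so those 4 are the full class: AyfW, AyfN, AwfW, AwfN.

4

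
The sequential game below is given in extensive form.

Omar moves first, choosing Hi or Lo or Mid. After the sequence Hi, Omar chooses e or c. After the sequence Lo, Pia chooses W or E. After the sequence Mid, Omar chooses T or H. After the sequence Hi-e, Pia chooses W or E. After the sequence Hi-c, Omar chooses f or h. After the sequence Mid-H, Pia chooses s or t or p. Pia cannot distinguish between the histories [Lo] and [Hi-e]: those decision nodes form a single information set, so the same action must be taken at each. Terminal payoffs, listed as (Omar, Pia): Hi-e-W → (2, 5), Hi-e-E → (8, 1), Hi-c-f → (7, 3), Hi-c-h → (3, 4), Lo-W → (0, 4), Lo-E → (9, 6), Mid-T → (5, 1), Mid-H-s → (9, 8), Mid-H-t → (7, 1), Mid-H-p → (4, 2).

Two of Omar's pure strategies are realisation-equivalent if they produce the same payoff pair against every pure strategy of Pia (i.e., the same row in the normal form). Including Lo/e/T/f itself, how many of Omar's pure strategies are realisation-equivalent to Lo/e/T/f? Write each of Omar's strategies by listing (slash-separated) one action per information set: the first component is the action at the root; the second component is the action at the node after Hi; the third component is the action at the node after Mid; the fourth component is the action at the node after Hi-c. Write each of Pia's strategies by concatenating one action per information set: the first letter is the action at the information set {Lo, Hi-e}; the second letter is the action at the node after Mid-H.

8

Row for Lo/e/T/f (columns Ws, Wt, Wp, Es, Et, Ep): (0,4) (0,4) (0,4) (9,6) (9,6) (9,6).
Under Lo/e/T/f, Omar's choice at the node after Hi and at the node after Mid and at the node after Hi-c can never be reached regardless of what Pia does, so varying those choices leaves every outcome unchanged.
Holding the reachable choices fixed and varying the unreachable ones freely already gives 2 × 2 × 2 = 8 equivalent strategies.
No other strategy reproduces this row, so those 8 are the full class: Lo/e/T/f, Lo/e/T/h, Lo/e/H/f, Lo/e/H/h, Lo/c/T/f, Lo/c/T/h, Lo/c/H/f, Lo/c/H/h.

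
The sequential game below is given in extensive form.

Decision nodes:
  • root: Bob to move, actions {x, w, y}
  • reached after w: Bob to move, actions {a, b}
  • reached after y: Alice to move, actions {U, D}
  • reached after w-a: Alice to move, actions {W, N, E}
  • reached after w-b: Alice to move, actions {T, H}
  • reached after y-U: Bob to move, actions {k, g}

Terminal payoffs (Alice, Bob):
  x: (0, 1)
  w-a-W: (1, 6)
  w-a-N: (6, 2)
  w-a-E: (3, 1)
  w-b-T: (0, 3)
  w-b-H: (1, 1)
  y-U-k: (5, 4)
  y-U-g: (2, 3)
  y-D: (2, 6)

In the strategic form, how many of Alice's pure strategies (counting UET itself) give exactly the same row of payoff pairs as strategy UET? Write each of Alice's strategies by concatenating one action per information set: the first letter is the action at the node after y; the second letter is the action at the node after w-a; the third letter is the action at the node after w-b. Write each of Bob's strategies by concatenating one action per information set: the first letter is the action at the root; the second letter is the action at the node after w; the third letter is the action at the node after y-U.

1

Row for UET (columns xak, xag, xbk, xbg, wak, wag, wbk, wbg, yak, yag, ybk, ybg): (0,1) (0,1) (0,1) (0,1) (3,1) (3,1) (0,3) (0,3) (5,4) (2,3) (5,4) (2,3).
Every one of Alice's information sets is on the play path for some reply by Bob when Alice follows UET.
Changing the action at any of them therefore changes at least one column, so only UET itself gives this row.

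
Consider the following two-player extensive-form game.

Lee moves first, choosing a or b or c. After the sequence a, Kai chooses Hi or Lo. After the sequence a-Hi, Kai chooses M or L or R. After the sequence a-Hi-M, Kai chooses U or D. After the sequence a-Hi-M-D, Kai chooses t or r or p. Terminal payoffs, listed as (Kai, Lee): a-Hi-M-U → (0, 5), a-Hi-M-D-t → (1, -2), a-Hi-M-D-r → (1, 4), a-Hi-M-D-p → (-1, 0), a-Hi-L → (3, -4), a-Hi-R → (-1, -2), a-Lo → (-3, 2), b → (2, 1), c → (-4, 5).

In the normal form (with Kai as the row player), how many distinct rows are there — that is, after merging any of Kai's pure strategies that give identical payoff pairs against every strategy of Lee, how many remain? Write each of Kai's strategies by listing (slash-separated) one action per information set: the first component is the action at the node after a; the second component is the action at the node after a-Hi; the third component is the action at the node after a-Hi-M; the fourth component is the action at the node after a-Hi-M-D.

7

Kai has 36 pure strategies: Hi/M/U/t, Hi/M/U/r, Hi/M/U/p, Hi/M/D/t, Hi/M/D/r, Hi/M/D/p, Hi/L/U/t, Hi/L/U/r, Hi/L/U/p, Hi/L/D/t, Hi/L/D/r, Hi/L/D/p, Hi/R/U/t, Hi/R/U/r, Hi/R/U/p, Hi/R/D/t, Hi/R/D/r, Hi/R/D/p, Lo/M/U/t, Lo/M/U/r, Lo/M/U/p, Lo/M/D/t, Lo/M/D/r, Lo/M/D/p, Lo/L/U/t, Lo/L/U/r, Lo/L/U/p, Lo/L/D/t, Lo/L/D/r, Lo/L/D/p, Lo/R/U/t, Lo/R/U/r, Lo/R/U/p, Lo/R/D/t, Lo/R/D/r, Lo/R/D/p. Columns: a, b, c.
{Hi/M/U/t, Hi/M/U/r, Hi/M/U/p} → row (0,5) (2,1) (-4,5)
{Hi/M/D/t} → row (1,-2) (2,1) (-4,5)
{Hi/M/D/r} → row (1,4) (2,1) (-4,5)
{Hi/M/D/p} → row (-1,0) (2,1) (-4,5)
{Hi/L/U/t, Hi/L/U/r, Hi/L/U/p, Hi/L/D/t, Hi/L/D/r, Hi/L/D/p} → row (3,-4) (2,1) (-4,5)
{Hi/R/U/t, Hi/R/U/r, Hi/R/U/p, Hi/R/D/t, Hi/R/D/r, Hi/R/D/p} → row (-1,-2) (2,1) (-4,5)
{Lo/M/U/t, Lo/M/U/r, Lo/M/U/p, Lo/M/D/t, Lo/M/D/r, Lo/M/D/p, Lo/L/U/t, Lo/L/U/r, Lo/L/U/p, Lo/L/D/t, Lo/L/D/r, Lo/L/D/p, Lo/R/U/t, Lo/R/U/r, Lo/R/U/p, Lo/R/D/t, Lo/R/D/r, Lo/R/D/p} → row (-3,2) (2,1) (-4,5)
That's 7 distinct rows out of 36 strategies.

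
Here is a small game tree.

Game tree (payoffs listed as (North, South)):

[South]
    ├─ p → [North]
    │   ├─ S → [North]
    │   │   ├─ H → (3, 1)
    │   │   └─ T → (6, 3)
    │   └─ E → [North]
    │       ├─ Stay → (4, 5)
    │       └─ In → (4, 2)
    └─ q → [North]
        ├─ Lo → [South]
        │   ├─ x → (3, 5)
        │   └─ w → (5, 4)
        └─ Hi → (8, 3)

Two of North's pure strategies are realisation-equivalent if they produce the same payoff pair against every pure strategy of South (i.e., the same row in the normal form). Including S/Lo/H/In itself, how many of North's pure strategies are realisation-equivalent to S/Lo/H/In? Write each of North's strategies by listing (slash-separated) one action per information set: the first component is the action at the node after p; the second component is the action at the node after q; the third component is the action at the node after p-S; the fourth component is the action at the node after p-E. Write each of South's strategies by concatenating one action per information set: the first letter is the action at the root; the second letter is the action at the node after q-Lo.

2

Row for S/Lo/H/In (columns px, pw, qx, qw): (3,1) (3,1) (3,5) (5,4).
Under S/Lo/H/In, North's choice at the node after p-E can never be reached regardless of what South does, so varying those choices leaves every outcome unchanged.
Holding the reachable choices fixed and varying the unreachable one freely already gives 2 equivalent strategies.
No other strategy reproduces this row, so those 2 are the full class: S/Lo/H/Stay, S/Lo/H/In.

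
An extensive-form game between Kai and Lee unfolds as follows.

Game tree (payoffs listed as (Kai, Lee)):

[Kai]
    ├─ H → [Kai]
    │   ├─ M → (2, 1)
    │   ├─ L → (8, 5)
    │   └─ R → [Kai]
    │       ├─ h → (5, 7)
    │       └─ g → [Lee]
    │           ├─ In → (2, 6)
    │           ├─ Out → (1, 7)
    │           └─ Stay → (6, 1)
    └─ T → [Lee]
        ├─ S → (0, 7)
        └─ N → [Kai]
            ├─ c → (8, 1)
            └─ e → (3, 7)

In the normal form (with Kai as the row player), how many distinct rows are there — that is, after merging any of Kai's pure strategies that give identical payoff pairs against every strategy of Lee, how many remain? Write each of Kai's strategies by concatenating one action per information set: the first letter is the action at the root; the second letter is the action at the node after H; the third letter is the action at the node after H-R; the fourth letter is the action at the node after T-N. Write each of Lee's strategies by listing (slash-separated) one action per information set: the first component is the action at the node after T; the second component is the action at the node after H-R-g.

6

Kai has 24 pure strategies: HMhc, HMhe, HMgc, HMge, HLhc, HLhe, HLgc, HLge, HRhc, HRhe, HRgc, HRge, TMhc, TMhe, TMgc, TMge, TLhc, TLhe, TLgc, TLge, TRhc, TRhe, TRgc, TRge. Columns: S/In, S/Out, S/Stay, N/In, N/Out, N/Stay.
{HMhc, HMhe, HMgc, HMge} → row (2,1) (2,1) (2,1) (2,1) (2,1) (2,1)
{HLhc, HLhe, HLgc, HLge} → row (8,5) (8,5) (8,5) (8,5) (8,5) (8,5)
{HRhc, HRhe} → row (5,7) (5,7) (5,7) (5,7) (5,7) (5,7)
{HRgc, HRge} → row (2,6) (1,7) (6,1) (2,6) (1,7) (6,1)
{TMhc, TMgc, TLhc, TLgc, TRhc, TRgc} → row (0,7) (0,7) (0,7) (8,1) (8,1) (8,1)
{TMhe, TMge, TLhe, TLge, TRhe, TRge} → row (0,7) (0,7) (0,7) (3,7) (3,7) (3,7)
That's 6 distinct rows out of 24 strategies.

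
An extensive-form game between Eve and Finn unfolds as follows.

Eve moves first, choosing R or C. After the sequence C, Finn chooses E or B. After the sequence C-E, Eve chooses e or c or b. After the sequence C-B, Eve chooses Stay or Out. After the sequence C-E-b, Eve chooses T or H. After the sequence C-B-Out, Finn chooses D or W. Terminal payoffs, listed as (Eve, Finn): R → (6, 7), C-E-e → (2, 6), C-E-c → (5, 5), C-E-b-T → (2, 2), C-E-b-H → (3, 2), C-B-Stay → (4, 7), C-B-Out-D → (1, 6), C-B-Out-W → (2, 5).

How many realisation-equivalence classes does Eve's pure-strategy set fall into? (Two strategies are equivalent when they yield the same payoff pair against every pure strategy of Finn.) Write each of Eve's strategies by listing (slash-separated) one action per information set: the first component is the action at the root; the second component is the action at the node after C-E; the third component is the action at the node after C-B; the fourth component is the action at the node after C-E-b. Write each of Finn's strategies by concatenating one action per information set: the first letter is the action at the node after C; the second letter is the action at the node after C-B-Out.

9

Eve has 24 pure strategies: R/e/Stay/T, R/e/Stay/H, R/e/Out/T, R/e/Out/H, R/c/Stay/T, R/c/Stay/H, R/c/Out/T, R/c/Out/H, R/b/Stay/T, R/b/Stay/H, R/b/Out/T, R/b/Out/H, C/e/Stay/T, C/e/Stay/H, C/e/Out/T, C/e/Out/H, C/c/Stay/T, C/c/Stay/H, C/c/Out/T, C/c/Out/H, C/b/Stay/T, C/b/Stay/H, C/b/Out/T, C/b/Out/H. Columns: ED, EW, BD, BW.
{R/e/Stay/T, R/e/Stay/H, R/e/Out/T, R/e/Out/H, R/c/Stay/T, R/c/Stay/H, R/c/Out/T, R/c/Out/H, R/b/Stay/T, R/b/Stay/H, R/b/Out/T, R/b/Out/H} → row (6,7) (6,7) (6,7) (6,7)
{C/e/Stay/T, C/e/Stay/H} → row (2,6) (2,6) (4,7) (4,7)
{C/e/Out/T, C/e/Out/H} → row (2,6) (2,6) (1,6) (2,5)
{C/c/Stay/T, C/c/Stay/H} → row (5,5) (5,5) (4,7) (4,7)
{C/c/Out/T, C/c/Out/H} → row (5,5) (5,5) (1,6) (2,5)
{C/b/Stay/T} → row (2,2) (2,2) (4,7) (4,7)
{C/b/Stay/H} → row (3,2) (3,2) (4,7) (4,7)
{C/b/Out/T} → row (2,2) (2,2) (1,6) (2,5)
{C/b/Out/H} → row (3,2) (3,2) (1,6) (2,5)
That's 9 distinct rows out of 24 strategies.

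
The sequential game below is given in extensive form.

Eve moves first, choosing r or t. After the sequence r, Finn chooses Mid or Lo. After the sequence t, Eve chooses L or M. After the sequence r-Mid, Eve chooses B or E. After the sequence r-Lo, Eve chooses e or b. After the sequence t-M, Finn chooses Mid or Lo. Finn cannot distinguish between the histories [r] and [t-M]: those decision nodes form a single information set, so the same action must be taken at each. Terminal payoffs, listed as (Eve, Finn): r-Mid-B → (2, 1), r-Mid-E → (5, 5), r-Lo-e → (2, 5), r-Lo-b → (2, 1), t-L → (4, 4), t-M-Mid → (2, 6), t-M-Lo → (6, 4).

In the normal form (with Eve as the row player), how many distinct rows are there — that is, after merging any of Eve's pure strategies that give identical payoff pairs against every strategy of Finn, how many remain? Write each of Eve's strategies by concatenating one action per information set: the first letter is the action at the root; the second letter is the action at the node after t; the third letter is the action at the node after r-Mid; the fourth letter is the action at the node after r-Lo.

6

Eve has 16 pure strategies: rLBe, rLBb, rLEe, rLEb, rMBe, rMBb, rMEe, rMEb, tLBe, tLBb, tLEe, tLEb, tMBe, tMBb, tMEe, tMEb. Columns: Mid, Lo.
{rLBe, rMBe} → row (2,1) (2,5)
{rLBb, rMBb} → row (2,1) (2,1)
{rLEe, rMEe} → row (5,5) (2,5)
{rLEb, rMEb} → row (5,5) (2,1)
{tLBe, tLBb, tLEe, tLEb} → row (4,4) (4,4)
{tMBe, tMBb, tMEe, tMEb} → row (2,6) (6,4)
That's 6 distinct rows out of 16 strategies.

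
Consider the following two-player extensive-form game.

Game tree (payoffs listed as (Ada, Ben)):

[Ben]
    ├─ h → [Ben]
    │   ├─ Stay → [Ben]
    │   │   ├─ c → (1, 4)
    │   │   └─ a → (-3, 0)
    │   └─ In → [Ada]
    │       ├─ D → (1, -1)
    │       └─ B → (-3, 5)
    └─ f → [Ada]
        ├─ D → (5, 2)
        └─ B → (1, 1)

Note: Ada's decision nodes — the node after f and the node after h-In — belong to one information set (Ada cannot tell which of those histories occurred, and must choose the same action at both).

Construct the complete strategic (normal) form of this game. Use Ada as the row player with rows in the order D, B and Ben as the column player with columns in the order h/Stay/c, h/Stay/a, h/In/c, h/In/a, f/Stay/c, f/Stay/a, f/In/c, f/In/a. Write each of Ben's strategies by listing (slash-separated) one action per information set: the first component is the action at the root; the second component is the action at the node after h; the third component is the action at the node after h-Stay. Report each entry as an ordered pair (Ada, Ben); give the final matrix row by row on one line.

      h/Stay/c  h/Stay/a   h/In/c   h/In/a  f/Stay/c  f/Stay/a   f/In/c   f/In/a
   D    (1,4)   (-3,0)   (1,-1)   (1,-1)    (5,2)    (5,2)    (5,2)    (5,2)
   B    (1,4)   (-3,0)   (-3,5)   (-3,5)    (1,1)    (1,1)    (1,1)    (1,1)

D: (1,4) (-3,0) (1,-1) (1,-1) (5,2) (5,2) (5,2) (5,2) | B: (1,4) (-3,0) (-3,5) (-3,5) (1,1) (1,1) (1,1) (1,1)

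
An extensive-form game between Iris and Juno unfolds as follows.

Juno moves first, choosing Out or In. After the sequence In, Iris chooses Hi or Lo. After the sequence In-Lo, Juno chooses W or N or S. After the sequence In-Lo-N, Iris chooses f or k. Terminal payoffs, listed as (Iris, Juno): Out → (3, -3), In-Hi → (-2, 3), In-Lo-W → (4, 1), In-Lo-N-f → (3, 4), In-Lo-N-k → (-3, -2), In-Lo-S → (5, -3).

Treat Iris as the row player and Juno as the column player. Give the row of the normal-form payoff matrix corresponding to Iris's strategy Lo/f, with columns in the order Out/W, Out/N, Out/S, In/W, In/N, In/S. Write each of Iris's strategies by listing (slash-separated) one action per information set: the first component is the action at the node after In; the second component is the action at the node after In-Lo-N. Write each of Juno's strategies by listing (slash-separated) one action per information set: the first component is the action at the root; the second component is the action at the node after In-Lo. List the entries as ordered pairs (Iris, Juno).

vs Out/W: Juno plays Out → (3, -3)
vs Out/N: Juno plays Out → (3, -3)
vs Out/S: Juno plays Out → (3, -3)
vs In/W: Juno plays In → Iris plays Lo at [In] → Juno plays W at [In-Lo] → (4, 1)
vs In/N: Juno plays In → Iris plays Lo at [In] → Juno plays N at [In-Lo] → Iris plays f at [In-Lo-N] → (3, 4)
vs In/S: Juno plays In → Iris plays Lo at [In] → Juno plays S at [In-Lo] → (5, -3)

(3,-3) (3,-3) (3,-3) (4,1) (3,4) (5,-3)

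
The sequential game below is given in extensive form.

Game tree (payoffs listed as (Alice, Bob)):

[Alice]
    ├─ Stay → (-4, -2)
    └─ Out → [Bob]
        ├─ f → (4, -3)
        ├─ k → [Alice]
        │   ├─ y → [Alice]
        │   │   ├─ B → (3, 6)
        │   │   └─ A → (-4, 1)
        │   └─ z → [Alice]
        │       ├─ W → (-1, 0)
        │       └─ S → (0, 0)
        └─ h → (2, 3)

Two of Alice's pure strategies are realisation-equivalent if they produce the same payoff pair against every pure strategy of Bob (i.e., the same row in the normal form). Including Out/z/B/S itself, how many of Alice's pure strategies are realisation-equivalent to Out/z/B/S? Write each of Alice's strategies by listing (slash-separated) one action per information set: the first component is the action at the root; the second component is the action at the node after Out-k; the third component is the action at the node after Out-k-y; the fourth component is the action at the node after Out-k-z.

Row for Out/z/B/S (columns f, k, h): (4,-3) (0,0) (2,3).
Under Out/z/B/S, Alice's choice at the node after Out-k-y can never be reached regardless of what Bob does, so varying those choices leaves every outcome unchanged.
Holding the reachable choices fixed and varying the unreachable one freely already gives 2 equivalent strategies.
No other strategy reproduces this row, so those 2 are the full class: Out/z/B/S, Out/z/A/S.

2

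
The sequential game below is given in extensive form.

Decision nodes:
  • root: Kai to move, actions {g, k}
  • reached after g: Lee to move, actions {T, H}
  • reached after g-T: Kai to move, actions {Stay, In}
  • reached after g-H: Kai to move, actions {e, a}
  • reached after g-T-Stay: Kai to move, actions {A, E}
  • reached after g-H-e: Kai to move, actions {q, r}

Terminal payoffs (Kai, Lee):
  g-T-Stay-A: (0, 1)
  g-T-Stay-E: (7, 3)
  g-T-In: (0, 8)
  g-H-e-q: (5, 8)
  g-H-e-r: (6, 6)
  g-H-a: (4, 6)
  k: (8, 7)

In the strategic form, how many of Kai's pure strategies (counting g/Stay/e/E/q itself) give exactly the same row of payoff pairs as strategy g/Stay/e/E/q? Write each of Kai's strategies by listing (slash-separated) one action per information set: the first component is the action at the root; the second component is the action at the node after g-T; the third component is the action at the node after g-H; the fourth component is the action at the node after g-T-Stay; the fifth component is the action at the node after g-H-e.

Row for g/Stay/e/E/q (columns T, H): (7,3) (5,8).
Every one of Kai's information sets is on the play path for some reply by Lee when Kai follows g/Stay/e/E/q.
Changing the action at any of them therefore changes at least one column, so only g/Stay/e/E/q itself gives this row.

1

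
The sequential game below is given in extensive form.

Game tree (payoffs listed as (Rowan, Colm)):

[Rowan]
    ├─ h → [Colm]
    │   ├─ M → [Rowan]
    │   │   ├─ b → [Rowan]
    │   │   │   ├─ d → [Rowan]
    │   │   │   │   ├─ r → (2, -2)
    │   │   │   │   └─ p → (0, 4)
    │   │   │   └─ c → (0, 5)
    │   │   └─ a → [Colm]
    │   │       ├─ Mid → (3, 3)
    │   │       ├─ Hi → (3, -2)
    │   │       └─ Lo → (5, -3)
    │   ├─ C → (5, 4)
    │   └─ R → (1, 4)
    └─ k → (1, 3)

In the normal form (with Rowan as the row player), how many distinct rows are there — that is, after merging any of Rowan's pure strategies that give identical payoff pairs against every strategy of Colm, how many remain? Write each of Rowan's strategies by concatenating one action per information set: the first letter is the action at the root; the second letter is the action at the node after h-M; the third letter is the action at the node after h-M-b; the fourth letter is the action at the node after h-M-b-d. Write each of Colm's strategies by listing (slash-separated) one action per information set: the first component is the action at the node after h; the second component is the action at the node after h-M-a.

Rowan has 16 pure strategies: hbdr, hbdp, hbcr, hbcp, hadr, hadp, hacr, hacp, kbdr, kbdp, kbcr, kbcp, kadr, kadp, kacr, kacp. Columns: M/Mid, M/Hi, M/Lo, C/Mid, C/Hi, C/Lo, R/Mid, R/Hi, R/Lo.
{hbdr} → row (2,-2) (2,-2) (2,-2) (5,4) (5,4) (5,4) (1,4) (1,4) (1,4)
{hbdp} → row (0,4) (0,4) (0,4) (5,4) (5,4) (5,4) (1,4) (1,4) (1,4)
{hbcr, hbcp} → row (0,5) (0,5) (0,5) (5,4) (5,4) (5,4) (1,4) (1,4) (1,4)
{hadr, hadp, hacr, hacp} → row (3,3) (3,-2) (5,-3) (5,4) (5,4) (5,4) (1,4) (1,4) (1,4)
{kbdr, kbdp, kbcr, kbcp, kadr, kadp, kacr, kacp} → row (1,3) (1,3) (1,3) (1,3) (1,3) (1,3) (1,3) (1,3) (1,3)
That's 5 distinct rows out of 16 strategies.

5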